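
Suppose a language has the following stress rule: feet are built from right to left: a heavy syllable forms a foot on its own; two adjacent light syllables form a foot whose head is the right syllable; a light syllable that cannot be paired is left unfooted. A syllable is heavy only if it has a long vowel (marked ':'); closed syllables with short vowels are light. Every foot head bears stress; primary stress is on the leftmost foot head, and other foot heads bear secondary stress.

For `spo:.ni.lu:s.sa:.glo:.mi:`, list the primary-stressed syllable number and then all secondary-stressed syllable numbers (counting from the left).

primary 1, secondary 3, 4, 5, 6

Weights: 1 spo: H, 2 ni L, 3 lu:s H, 4 sa: H, 5 glo: H, 6 mi: H.
Parse right to left (heavy = foot alone; LL = one foot; stranded L unfooted): (ˈspo:) ni (ˈlu:s) (ˈsa:) (ˈglo:) (ˈmi:).
Foot heads: 1, 3, 4, 5, 6.
Primary stress on the leftmost head = syllable 1.
Secondary stress on 3, 4, 5, 6: ˈspo:.ni.ˌlu:s.ˌsa:.ˌglo:.ˌmi:.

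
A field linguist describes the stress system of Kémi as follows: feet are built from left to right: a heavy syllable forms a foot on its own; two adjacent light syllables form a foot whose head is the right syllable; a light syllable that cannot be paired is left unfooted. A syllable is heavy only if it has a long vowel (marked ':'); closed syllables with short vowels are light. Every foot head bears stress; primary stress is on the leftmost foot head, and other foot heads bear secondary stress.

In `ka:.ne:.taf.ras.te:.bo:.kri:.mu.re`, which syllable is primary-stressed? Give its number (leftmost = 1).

1

Weights: 1 ka: H, 2 ne: H, 3 taf L, 4 ras L, 5 te: H, 6 bo: H, 7 kri: H, 8 mu L, 9 re L.
Parse left to right (heavy = foot alone; LL = one foot; stranded L unfooted): (ˈka:) (ˈne:) (taf.ˈras) (ˈte:) (ˈbo:) (ˈkri:) (mu.ˈre).
Foot heads: 1, 2, 4, 5, 6, 7, 9.
Primary stress on the leftmost head = syllable 1.
Primary stress: syllable 1 → ˈka:.ne:.taf.ras.te:.bo:.kri:.mu.re.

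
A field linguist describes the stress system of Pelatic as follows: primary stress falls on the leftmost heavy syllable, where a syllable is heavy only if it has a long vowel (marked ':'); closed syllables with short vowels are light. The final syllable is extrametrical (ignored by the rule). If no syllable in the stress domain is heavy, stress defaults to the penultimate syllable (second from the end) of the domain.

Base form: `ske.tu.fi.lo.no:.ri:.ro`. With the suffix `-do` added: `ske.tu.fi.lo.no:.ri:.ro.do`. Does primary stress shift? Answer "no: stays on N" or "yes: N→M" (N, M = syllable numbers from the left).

no: stays on 5

Base `ske.tu.fi.lo.no:.ri:.ro` (7 syllables):
  The final syllable (7, ro) is extrametrical; the stress domain is syllables 1–6.
  Weights: 1 ske L, 2 tu L, 3 fi L, 4 lo L, 5 no: H, 6 ri: H.
  Heavy syllables in the domain: 5, 6. The leftmost is syllable 5 (no:).
  → primary stress on syllable 5.
Suffixed `ske.tu.fi.lo.no:.ri:.ro.do` (8 syllables):
  The final syllable (8, do) is extrametrical; the stress domain is syllables 1–7.
  Weights: 1 ske L, 2 tu L, 3 fi L, 4 lo L, 5 no: H, 6 ri: H, 7 ro L.
  Heavy syllables in the domain: 5, 6. The leftmost is syllable 5 (no:).
  → primary stress on syllable 5.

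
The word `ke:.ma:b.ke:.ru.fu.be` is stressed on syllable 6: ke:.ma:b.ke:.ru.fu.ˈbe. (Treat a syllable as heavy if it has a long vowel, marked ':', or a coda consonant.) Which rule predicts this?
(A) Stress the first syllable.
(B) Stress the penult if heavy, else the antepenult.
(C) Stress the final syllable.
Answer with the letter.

C

Rule A → syllable 1 (observed: 6).
Rule B → syllable 4 (observed: 6).
Rule C → syllable 6 ✓.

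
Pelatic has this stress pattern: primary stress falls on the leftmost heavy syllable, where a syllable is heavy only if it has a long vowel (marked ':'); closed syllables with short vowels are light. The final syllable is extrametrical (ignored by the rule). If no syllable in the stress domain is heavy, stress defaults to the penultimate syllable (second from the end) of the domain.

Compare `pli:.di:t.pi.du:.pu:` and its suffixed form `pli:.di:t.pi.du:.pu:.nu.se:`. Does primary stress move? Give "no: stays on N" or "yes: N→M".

Base `pli:.di:t.pi.du:.pu:` (5 syllables):
  The final syllable (5, pu:) is extrametrical; the stress domain is syllables 1–4.
  Weights: 1 pli: H, 2 di:t H, 3 pi L, 4 du: H.
  Heavy syllables in the domain: 1, 2, 4. The leftmost is syllable 1 (pli:).
  → primary stress on syllable 1.
Suffixed `pli:.di:t.pi.du:.pu:.nu.se:` (7 syllables):
  The final syllable (7, se:) is extrametrical; the stress domain is syllables 1–6.
  Weights: 1 pli: H, 2 di:t H, 3 pi L, 4 du: H, 5 pu: H, 6 nu L.
  Heavy syllables in the domain: 1, 2, 4, 5. The leftmost is syllable 1 (pli:).
  → primary stress on syllable 1.

no: stays on 1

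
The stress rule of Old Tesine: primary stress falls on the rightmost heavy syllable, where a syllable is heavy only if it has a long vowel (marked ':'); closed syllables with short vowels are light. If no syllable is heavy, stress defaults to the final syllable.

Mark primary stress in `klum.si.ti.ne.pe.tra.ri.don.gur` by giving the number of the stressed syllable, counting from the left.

9

Weights: 1 klum L, 2 si L, 3 ti L, 4 ne L, 5 pe L, 6 tra L, 7 ri L, 8 don L, 9 gur L.
No heavy syllable in the domain; default to the final syllable = syllable 9.
Primary stress: syllable 9 → klum.si.ti.ne.pe.tra.ri.don.ˈgur.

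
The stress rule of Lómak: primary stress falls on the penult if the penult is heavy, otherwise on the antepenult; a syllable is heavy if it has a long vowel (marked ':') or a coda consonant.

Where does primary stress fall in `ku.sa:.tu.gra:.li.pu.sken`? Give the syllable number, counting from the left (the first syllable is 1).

Weights: 5 li L, 6 pu L, 7 sken H.
The penult (syllable 6, pu) is light, so stress falls on the antepenult (syllable 5, li).
Primary stress: syllable 5 → ku.sa:.tu.gra:.ˈli.pu.sken.

5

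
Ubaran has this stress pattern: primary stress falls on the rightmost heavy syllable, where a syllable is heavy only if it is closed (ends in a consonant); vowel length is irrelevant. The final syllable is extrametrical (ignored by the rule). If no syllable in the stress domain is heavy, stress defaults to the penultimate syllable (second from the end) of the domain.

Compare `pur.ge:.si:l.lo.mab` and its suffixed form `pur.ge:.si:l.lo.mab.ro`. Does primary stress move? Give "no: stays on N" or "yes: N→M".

Base `pur.ge:.si:l.lo.mab` (5 syllables):
  The final syllable (5, mab) is extrametrical; the stress domain is syllables 1–4.
  Weights: 1 pur H, 2 ge: L, 3 si:l H, 4 lo L.
  Heavy syllables in the domain: 1, 3. The rightmost is syllable 3 (si:l).
  → primary stress on syllable 3.
Suffixed `pur.ge:.si:l.lo.mab.ro` (6 syllables):
  The final syllable (6, ro) is extrametrical; the stress domain is syllables 1–5.
  Weights: 1 pur H, 2 ge: L, 3 si:l H, 4 lo L, 5 mab H.
  Heavy syllables in the domain: 1, 3, 5. The rightmost is syllable 5 (mab).
  → primary stress on syllable 5.

yes: 3→5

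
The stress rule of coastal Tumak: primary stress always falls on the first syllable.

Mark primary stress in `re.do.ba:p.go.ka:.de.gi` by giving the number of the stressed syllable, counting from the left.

The word has 7 syllables; the first syllable is syllable 1 (re).
Primary stress: syllable 1 → ˈre.do.ba:p.go.ka:.de.gi.

1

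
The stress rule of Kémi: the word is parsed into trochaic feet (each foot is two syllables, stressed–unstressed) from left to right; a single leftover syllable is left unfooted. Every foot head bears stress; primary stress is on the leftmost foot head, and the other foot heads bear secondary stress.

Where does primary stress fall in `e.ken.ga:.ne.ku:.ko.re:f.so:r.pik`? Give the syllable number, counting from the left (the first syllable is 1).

1

Parse left to right into trochaic (ˈσσ) feet: (ˈe.ken) (ˈga:.ne) (ˈku:.ko) (ˈre:f.so:r) pik. Syllable 9 is left unfooted.
Foot heads (stressed positions): 1, 3, 5, 7.
End Rule Leftmost: primary stress on the leftmost head = syllable 1.
Primary stress: syllable 1 → ˈe.ken.ga:.ne.ku:.ko.re:f.so:r.pik.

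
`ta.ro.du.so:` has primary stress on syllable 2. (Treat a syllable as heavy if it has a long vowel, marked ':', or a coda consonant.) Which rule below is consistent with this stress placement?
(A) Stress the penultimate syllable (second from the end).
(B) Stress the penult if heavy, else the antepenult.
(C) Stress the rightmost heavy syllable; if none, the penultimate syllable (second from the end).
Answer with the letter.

Rule A → syllable 3 (observed: 2).
Rule B → syllable 2 ✓.
Rule C → syllable 4 (observed: 2).

B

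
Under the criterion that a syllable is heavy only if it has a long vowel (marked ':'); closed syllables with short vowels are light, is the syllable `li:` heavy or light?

`li:`: long vowel, open (no coda). Long vowel → heavy.

heavy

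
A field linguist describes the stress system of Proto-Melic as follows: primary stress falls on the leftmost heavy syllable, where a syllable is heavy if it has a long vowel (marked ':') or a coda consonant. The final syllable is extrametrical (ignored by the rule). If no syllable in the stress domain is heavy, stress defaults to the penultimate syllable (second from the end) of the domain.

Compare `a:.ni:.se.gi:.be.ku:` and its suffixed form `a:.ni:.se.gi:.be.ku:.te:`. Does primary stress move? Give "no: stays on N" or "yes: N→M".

Base `a:.ni:.se.gi:.be.ku:` (6 syllables):
  The final syllable (6, ku:) is extrametrical; the stress domain is syllables 1–5.
  Weights: 1 a: H, 2 ni: H, 3 se L, 4 gi: H, 5 be L.
  Heavy syllables in the domain: 1, 2, 4. The leftmost is syllable 1 (a:).
  → primary stress on syllable 1.
Suffixed `a:.ni:.se.gi:.be.ku:.te:` (7 syllables):
  The final syllable (7, te:) is extrametrical; the stress domain is syllables 1–6.
  Weights: 1 a: H, 2 ni: H, 3 se L, 4 gi: H, 5 be L, 6 ku: H.
  Heavy syllables in the domain: 1, 2, 4, 6. The leftmost is syllable 1 (a:).
  → primary stress on syllable 1.

no: stays on 1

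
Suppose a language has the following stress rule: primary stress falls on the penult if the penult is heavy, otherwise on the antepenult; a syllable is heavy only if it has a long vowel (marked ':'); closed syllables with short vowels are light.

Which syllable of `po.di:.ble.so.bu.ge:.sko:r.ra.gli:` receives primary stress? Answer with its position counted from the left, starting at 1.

Weights: 7 sko:r H, 8 ra L, 9 gli: H.
The penult (syllable 8, ra) is light, so stress falls on the antepenult (syllable 7, sko:r).
Primary stress: syllable 7 → po.di:.ble.so.bu.ge:.ˈsko:r.ra.gli:.

7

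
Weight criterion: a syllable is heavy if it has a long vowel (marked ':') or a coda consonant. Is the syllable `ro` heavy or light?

`ro`: short vowel, open (no coda). Short vowel, open → light.

light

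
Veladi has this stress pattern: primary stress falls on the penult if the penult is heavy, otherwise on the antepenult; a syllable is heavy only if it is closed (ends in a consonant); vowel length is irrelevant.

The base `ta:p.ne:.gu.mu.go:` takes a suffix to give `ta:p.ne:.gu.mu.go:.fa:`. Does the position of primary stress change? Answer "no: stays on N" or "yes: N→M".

yes: 3→4

Base `ta:p.ne:.gu.mu.go:` (5 syllables):
  Weights: 3 gu L, 4 mu L, 5 go: L.
  The penult (syllable 4, mu) is light, so stress falls on the antepenult (syllable 3, gu).
  → primary stress on syllable 3.
Suffixed `ta:p.ne:.gu.mu.go:.fa:` (6 syllables):
  Weights: 4 mu L, 5 go: L, 6 fa: L.
  The penult (syllable 5, go:) is light, so stress falls on the antepenult (syllable 4, mu).
  → primary stress on syllable 4.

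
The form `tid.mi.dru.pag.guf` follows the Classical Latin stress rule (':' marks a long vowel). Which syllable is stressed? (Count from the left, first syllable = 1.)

Classical Latin: stress the penult if heavy (long vowel or closed), else the antepenult.
Weights: 3 dru L, 4 pag H, 5 guf H.
The penult (syllable 4, pag) is heavy, so it takes stress.
Stress on syllable 4: tid.mi.dru.ˈpag.guf.

4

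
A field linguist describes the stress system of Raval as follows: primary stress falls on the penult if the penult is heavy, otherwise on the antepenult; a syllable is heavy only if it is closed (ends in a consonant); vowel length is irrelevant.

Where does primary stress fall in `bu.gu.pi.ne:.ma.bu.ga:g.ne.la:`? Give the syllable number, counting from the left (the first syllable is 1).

Weights: 7 ga:g H, 8 ne L, 9 la: L.
The penult (syllable 8, ne) is light, so stress falls on the antepenult (syllable 7, ga:g).
Primary stress: syllable 7 → bu.gu.pi.ne:.ma.bu.ˈga:g.ne.la:.

7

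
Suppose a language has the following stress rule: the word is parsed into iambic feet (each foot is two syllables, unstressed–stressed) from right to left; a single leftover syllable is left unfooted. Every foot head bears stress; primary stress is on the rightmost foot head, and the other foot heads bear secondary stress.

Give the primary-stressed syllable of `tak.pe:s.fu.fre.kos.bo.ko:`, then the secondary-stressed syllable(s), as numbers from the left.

primary 7, secondary 3, 5

Parse right to left into iambic (σˈσ) feet: tak (pe:s.ˈfu) (fre.ˈkos) (bo.ˈko:). Syllable 1 is left unfooted.
Foot heads (stressed positions): 3, 5, 7.
End Rule Rightmost: primary stress on the rightmost head = syllable 7.
Secondary stress on 3, 5: tak.pe:s.ˌfu.fre.ˌkos.bo.ˈko:.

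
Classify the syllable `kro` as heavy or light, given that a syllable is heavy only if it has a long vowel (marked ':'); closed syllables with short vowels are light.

`kro`: short vowel, open (no coda). Short vowel → light.

light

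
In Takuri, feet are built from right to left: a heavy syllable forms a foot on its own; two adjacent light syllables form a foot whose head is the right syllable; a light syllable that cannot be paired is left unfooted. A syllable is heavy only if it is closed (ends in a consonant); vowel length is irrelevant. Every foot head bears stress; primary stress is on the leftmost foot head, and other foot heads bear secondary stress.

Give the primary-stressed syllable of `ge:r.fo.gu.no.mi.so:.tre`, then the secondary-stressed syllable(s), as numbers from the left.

Weights: 1 ge:r H, 2 fo L, 3 gu L, 4 no L, 5 mi L, 6 so: L, 7 tre L.
Parse right to left (heavy = foot alone; LL = one foot; stranded L unfooted): (ˈge:r) (fo.ˈgu) (no.ˈmi) (so:.ˈtre).
Foot heads: 1, 3, 5, 7.
Primary stress on the leftmost head = syllable 1.
Secondary stress on 3, 5, 7: ˈge:r.fo.ˌgu.no.ˌmi.so:.ˌtre.

primary 1, secondary 3, 5, 7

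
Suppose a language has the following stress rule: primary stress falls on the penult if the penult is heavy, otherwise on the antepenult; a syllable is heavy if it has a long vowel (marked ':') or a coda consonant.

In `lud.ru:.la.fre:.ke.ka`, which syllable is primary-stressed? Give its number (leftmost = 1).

Weights: 4 fre: H, 5 ke L, 6 ka L.
The penult (syllable 5, ke) is light, so stress falls on the antepenult (syllable 4, fre:).
Primary stress: syllable 4 → lud.ru:.la.ˈfre:.ke.ka.

4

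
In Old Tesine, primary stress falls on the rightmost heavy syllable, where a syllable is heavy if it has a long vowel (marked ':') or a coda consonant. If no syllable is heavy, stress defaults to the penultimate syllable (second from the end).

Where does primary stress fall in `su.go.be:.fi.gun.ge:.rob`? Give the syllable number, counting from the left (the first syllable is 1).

Weights: 1 su L, 2 go L, 3 be: H, 4 fi L, 5 gun H, 6 ge: H, 7 rob H.
Heavy syllables in the domain: 3, 5, 6, 7. The rightmost is syllable 7 (rob).
Primary stress: syllable 7 → su.go.be:.fi.gun.ge:.ˈrob.

7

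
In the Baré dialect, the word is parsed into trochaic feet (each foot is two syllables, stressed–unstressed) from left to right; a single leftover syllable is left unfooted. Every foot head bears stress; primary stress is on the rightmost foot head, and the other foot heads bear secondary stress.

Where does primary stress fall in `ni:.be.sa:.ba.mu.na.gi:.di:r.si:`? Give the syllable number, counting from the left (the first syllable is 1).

7

Parse left to right into trochaic (ˈσσ) feet: (ˈni:.be) (ˈsa:.ba) (ˈmu.na) (ˈgi:.di:r) si:. Syllable 9 is left unfooted.
Foot heads (stressed positions): 1, 3, 5, 7.
End Rule Rightmost: primary stress on the rightmost head = syllable 7.
Primary stress: syllable 7 → ni:.be.sa:.ba.mu.na.ˈgi:.di:r.si:.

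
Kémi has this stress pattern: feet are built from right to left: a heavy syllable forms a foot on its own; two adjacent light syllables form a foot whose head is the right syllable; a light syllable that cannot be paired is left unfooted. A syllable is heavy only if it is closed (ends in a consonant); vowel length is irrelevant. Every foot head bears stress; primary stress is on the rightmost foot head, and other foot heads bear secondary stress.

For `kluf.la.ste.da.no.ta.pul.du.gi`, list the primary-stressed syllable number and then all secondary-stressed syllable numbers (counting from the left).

Weights: 1 kluf H, 2 la L, 3 ste L, 4 da L, 5 no L, 6 ta L, 7 pul H, 8 du L, 9 gi L.
Parse right to left (heavy = foot alone; LL = one foot; stranded L unfooted): (ˈkluf) la (ste.ˈda) (no.ˈta) (ˈpul) (du.ˈgi).
Foot heads: 1, 4, 6, 7, 9.
Primary stress on the rightmost head = syllable 9.
Secondary stress on 1, 4, 6, 7: ˌkluf.la.ste.ˌda.no.ˌta.ˌpul.du.ˈgi.

primary 9, secondary 1, 4, 6, 7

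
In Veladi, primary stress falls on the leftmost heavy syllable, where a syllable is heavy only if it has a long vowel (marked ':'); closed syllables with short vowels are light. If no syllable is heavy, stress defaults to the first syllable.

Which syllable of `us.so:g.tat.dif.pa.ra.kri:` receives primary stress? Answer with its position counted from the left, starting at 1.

2

Weights: 1 us L, 2 so:g H, 3 tat L, 4 dif L, 5 pa L, 6 ra L, 7 kri: H.
Heavy syllables in the domain: 2, 7. The leftmost is syllable 2 (so:g).
Primary stress: syllable 2 → us.ˈso:g.tat.dif.pa.ra.kri:.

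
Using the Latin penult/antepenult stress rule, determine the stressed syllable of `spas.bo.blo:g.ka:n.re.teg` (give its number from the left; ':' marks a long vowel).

Classical Latin: stress the penult if heavy (long vowel or closed), else the antepenult.
Weights: 4 ka:n H, 5 re L, 6 teg H.
The penult (syllable 5, re) is light, so stress falls on the antepenult (syllable 4, ka:n).
Stress on syllable 4: spas.bo.blo:g.ˈka:n.re.teg.

4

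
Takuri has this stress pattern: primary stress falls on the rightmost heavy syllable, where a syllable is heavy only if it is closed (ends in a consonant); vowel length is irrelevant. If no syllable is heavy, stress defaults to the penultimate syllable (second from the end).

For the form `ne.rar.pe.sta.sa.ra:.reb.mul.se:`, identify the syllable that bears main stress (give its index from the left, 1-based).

Weights: 1 ne L, 2 rar H, 3 pe L, 4 sta L, 5 sa L, 6 ra: L, 7 reb H, 8 mul H, 9 se: L.
Heavy syllables in the domain: 2, 7, 8. The rightmost is syllable 8 (mul).
Primary stress: syllable 8 → ne.rar.pe.sta.sa.ra:.reb.ˈmul.se:.

8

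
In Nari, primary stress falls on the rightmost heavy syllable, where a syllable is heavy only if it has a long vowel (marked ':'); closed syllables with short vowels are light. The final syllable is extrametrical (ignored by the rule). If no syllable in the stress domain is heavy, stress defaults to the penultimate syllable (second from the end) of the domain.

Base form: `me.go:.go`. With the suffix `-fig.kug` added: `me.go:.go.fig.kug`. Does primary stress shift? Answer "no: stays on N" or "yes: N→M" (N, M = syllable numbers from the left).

no: stays on 2

Base `me.go:.go` (3 syllables):
  The final syllable (3, go) is extrametrical; the stress domain is syllables 1–2.
  Weights: 1 me L, 2 go: H.
  Heavy syllables in the domain: 2. The rightmost is syllable 2 (go:).
  → primary stress on syllable 2.
Suffixed `me.go:.go.fig.kug` (5 syllables):
  The final syllable (5, kug) is extrametrical; the stress domain is syllables 1–4.
  Weights: 1 me L, 2 go: H, 3 go L, 4 fig L.
  Heavy syllables in the domain: 2. The rightmost is syllable 2 (go:).
  → primary stress on syllable 2.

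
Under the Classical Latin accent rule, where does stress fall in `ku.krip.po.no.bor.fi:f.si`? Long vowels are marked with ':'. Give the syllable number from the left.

Classical Latin: stress the penult if heavy (long vowel or closed), else the antepenult.
Weights: 5 bor H, 6 fi:f H, 7 si L.
The penult (syllable 6, fi:f) is heavy, so it takes stress.
Stress on syllable 6: ku.krip.po.no.bor.ˈfi:f.si.

6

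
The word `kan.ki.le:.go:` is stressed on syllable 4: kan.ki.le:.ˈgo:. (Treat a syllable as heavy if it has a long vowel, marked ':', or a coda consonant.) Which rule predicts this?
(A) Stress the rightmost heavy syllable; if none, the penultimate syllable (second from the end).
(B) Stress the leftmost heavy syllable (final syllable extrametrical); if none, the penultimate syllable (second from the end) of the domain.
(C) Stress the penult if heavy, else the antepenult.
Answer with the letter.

A

Rule A → syllable 4 ✓.
Rule B → syllable 1 (observed: 4).
Rule C → syllable 3 (observed: 4).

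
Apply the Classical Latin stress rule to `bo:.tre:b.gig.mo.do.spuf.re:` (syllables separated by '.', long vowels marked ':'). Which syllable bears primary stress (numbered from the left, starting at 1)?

Classical Latin: stress the penult if heavy (long vowel or closed), else the antepenult.
Weights: 5 do L, 6 spuf H, 7 re: H.
The penult (syllable 6, spuf) is heavy, so it takes stress.
Stress on syllable 6: bo:.tre:b.gig.mo.do.ˈspuf.re:.

6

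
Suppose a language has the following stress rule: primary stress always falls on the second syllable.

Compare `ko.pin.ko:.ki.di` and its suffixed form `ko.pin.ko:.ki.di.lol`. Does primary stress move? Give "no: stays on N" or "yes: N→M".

Base `ko.pin.ko:.ki.di` (5 syllables):
  The word has 5 syllables; the second syllable is syllable 2 (pin).
  → primary stress on syllable 2.
Suffixed `ko.pin.ko:.ki.di.lol` (6 syllables):
  The word has 6 syllables; the second syllable is syllable 2 (pin).
  → primary stress on syllable 2.

no: stays on 2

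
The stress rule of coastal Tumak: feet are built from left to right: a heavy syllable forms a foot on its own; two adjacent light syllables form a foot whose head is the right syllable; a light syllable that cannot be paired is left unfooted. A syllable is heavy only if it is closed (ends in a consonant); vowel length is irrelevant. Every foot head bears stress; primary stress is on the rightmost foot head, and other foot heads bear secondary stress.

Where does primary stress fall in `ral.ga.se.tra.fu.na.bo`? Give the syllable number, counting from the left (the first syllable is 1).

Weights: 1 ral H, 2 ga L, 3 se L, 4 tra L, 5 fu L, 6 na L, 7 bo L.
Parse left to right (heavy = foot alone; LL = one foot; stranded L unfooted): (ˈral) (ga.ˈse) (tra.ˈfu) (na.ˈbo).
Foot heads: 1, 3, 5, 7.
Primary stress on the rightmost head = syllable 7.
Primary stress: syllable 7 → ral.ga.se.tra.fu.na.ˈbo.

7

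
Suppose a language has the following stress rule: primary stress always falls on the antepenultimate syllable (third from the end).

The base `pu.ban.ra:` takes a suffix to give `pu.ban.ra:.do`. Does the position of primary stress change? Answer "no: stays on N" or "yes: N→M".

yes: 1→2

Base `pu.ban.ra:` (3 syllables):
  The word has 3 syllables; the antepenultimate syllable (third from the end) is syllable 1 (pu).
  → primary stress on syllable 1.
Suffixed `pu.ban.ra:.do` (4 syllables):
  The word has 4 syllables; the antepenultimate syllable (third from the end) is syllable 2 (ban).
  → primary stress on syllable 2.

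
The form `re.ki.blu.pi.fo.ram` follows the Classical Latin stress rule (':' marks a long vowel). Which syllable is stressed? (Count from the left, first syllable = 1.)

Classical Latin: stress the penult if heavy (long vowel or closed), else the antepenult.
Weights: 4 pi L, 5 fo L, 6 ram H.
The penult (syllable 5, fo) is light, so stress falls on the antepenult (syllable 4, pi).
Stress on syllable 4: re.ki.blu.ˈpi.fo.ram.

4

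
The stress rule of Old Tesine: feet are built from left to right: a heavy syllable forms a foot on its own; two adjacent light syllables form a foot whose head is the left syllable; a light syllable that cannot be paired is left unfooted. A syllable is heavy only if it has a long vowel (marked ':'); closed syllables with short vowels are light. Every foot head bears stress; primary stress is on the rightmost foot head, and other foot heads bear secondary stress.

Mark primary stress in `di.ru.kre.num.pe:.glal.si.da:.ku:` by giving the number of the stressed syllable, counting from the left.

Weights: 1 di L, 2 ru L, 3 kre L, 4 num L, 5 pe: H, 6 glal L, 7 si L, 8 da: H, 9 ku: H.
Parse left to right (heavy = foot alone; LL = one foot; stranded L unfooted): (ˈdi.ru) (ˈkre.num) (ˈpe:) (ˈglal.si) (ˈda:) (ˈku:).
Foot heads: 1, 3, 5, 6, 8, 9.
Primary stress on the rightmost head = syllable 9.
Primary stress: syllable 9 → di.ru.kre.num.pe:.glal.si.da:.ˈku:.

9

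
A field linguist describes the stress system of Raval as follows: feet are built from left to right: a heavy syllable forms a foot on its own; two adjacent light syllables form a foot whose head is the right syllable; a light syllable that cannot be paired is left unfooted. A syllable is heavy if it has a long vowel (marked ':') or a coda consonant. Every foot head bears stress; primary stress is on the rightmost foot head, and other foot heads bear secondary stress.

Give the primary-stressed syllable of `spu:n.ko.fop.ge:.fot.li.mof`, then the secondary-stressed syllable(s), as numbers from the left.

Weights: 1 spu:n H, 2 ko L, 3 fop H, 4 ge: H, 5 fot H, 6 li L, 7 mof H.
Parse left to right (heavy = foot alone; LL = one foot; stranded L unfooted): (ˈspu:n) ko (ˈfop) (ˈge:) (ˈfot) li (ˈmof).
Foot heads: 1, 3, 4, 5, 7.
Primary stress on the rightmost head = syllable 7.
Secondary stress on 1, 3, 4, 5: ˌspu:n.ko.ˌfop.ˌge:.ˌfot.li.ˈmof.

primary 7, secondary 1, 3, 4, 5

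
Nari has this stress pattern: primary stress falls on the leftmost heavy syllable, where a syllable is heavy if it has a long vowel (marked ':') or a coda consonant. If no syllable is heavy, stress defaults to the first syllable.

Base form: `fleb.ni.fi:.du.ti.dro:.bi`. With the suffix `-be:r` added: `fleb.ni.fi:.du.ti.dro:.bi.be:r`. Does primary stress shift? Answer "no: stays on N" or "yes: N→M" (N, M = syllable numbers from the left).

Base `fleb.ni.fi:.du.ti.dro:.bi` (7 syllables):
  Weights: 1 fleb H, 2 ni L, 3 fi: H, 4 du L, 5 ti L, 6 dro: H, 7 bi L.
  Heavy syllables in the domain: 1, 3, 6. The leftmost is syllable 1 (fleb).
  → primary stress on syllable 1.
Suffixed `fleb.ni.fi:.du.ti.dro:.bi.be:r` (8 syllables):
  Weights: 1 fleb H, 2 ni L, 3 fi: H, 4 du L, 5 ti L, 6 dro: H, 7 bi L, 8 be:r H.
  Heavy syllables in the domain: 1, 3, 6, 8. The leftmost is syllable 1 (fleb).
  → primary stress on syllable 1.

no: stays on 1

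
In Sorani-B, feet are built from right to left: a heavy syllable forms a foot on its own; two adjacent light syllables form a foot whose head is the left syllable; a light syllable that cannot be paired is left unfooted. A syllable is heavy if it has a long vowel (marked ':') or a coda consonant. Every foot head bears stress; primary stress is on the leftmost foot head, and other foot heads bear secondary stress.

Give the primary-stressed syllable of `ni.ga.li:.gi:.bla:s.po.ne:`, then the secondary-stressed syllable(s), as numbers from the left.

primary 1, secondary 3, 4, 5, 7

Weights: 1 ni L, 2 ga L, 3 li: H, 4 gi: H, 5 bla:s H, 6 po L, 7 ne: H.
Parse right to left (heavy = foot alone; LL = one foot; stranded L unfooted): (ˈni.ga) (ˈli:) (ˈgi:) (ˈbla:s) po (ˈne:).
Foot heads: 1, 3, 4, 5, 7.
Primary stress on the leftmost head = syllable 1.
Secondary stress on 3, 4, 5, 7: ˈni.ga.ˌli:.ˌgi:.ˌbla:s.po.ˌne:.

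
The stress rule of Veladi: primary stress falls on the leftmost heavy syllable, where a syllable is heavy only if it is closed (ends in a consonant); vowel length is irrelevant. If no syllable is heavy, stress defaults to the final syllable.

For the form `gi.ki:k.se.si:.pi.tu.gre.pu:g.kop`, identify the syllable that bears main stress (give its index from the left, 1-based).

Weights: 1 gi L, 2 ki:k H, 3 se L, 4 si: L, 5 pi L, 6 tu L, 7 gre L, 8 pu:g H, 9 kop H.
Heavy syllables in the domain: 2, 8, 9. The leftmost is syllable 2 (ki:k).
Primary stress: syllable 2 → gi.ˈki:k.se.si:.pi.tu.gre.pu:g.kop.

2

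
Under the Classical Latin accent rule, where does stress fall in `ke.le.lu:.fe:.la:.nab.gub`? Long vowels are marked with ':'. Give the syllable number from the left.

6

Classical Latin: stress the penult if heavy (long vowel or closed), else the antepenult.
Weights: 5 la: H, 6 nab H, 7 gub H.
The penult (syllable 6, nab) is heavy, so it takes stress.
Stress on syllable 6: ke.le.lu:.fe:.la:.ˈnab.gub.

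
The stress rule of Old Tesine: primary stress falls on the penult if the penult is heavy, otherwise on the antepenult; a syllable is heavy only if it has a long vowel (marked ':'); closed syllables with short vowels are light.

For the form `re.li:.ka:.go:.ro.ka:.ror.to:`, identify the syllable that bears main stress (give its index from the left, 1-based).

6

Weights: 6 ka: H, 7 ror L, 8 to: H.
The penult (syllable 7, ror) is light, so stress falls on the antepenult (syllable 6, ka:).
Primary stress: syllable 6 → re.li:.ka:.go:.ro.ˈka:.ror.to:.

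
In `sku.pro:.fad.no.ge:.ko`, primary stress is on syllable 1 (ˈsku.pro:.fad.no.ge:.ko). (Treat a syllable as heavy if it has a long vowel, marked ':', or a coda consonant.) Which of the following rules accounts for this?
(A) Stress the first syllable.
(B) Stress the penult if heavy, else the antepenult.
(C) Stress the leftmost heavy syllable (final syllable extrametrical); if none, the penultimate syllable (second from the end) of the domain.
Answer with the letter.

Rule A → syllable 1 ✓.
Rule B → syllable 5 (observed: 1).
Rule C → syllable 2 (observed: 1).

A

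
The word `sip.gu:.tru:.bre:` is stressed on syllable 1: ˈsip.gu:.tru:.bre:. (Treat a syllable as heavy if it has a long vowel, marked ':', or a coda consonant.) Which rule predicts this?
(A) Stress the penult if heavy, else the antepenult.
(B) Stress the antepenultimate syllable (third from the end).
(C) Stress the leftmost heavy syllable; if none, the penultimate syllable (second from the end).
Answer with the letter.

Rule A → syllable 3 (observed: 1).
Rule B → syllable 2 (observed: 1).
Rule C → syllable 1 ✓.

C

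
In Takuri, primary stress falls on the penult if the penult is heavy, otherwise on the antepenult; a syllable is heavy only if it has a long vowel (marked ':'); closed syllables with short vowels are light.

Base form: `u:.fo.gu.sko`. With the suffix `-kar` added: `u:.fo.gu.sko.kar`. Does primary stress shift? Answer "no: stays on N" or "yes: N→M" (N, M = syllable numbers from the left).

yes: 2→3

Base `u:.fo.gu.sko` (4 syllables):
  Weights: 2 fo L, 3 gu L, 4 sko L.
  The penult (syllable 3, gu) is light, so stress falls on the antepenult (syllable 2, fo).
  → primary stress on syllable 2.
Suffixed `u:.fo.gu.sko.kar` (5 syllables):
  Weights: 3 gu L, 4 sko L, 5 kar L.
  The penult (syllable 4, sko) is light, so stress falls on the antepenult (syllable 3, gu).
  → primary stress on syllable 3.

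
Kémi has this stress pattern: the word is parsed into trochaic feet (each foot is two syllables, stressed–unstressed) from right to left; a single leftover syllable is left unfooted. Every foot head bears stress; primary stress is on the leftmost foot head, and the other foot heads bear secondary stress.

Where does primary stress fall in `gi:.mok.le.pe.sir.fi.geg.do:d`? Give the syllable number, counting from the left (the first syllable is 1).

1

Parse right to left into trochaic (ˈσσ) feet: (ˈgi:.mok) (ˈle.pe) (ˈsir.fi) (ˈgeg.do:d).
Foot heads (stressed positions): 1, 3, 5, 7.
End Rule Leftmost: primary stress on the leftmost head = syllable 1.
Primary stress: syllable 1 → ˈgi:.mok.le.pe.sir.fi.geg.do:d.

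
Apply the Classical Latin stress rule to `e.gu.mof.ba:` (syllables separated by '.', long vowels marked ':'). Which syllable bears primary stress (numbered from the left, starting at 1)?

Classical Latin: stress the penult if heavy (long vowel or closed), else the antepenult.
Weights: 2 gu L, 3 mof H, 4 ba: H.
The penult (syllable 3, mof) is heavy, so it takes stress.
Stress on syllable 3: e.gu.ˈmof.ba:.

3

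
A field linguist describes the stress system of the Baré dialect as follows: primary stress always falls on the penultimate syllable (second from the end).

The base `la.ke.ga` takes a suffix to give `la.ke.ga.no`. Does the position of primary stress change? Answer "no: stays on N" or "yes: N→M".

Base `la.ke.ga` (3 syllables):
  The word has 3 syllables; the penultimate syllable (second from the end) is syllable 2 (ke).
  → primary stress on syllable 2.
Suffixed `la.ke.ga.no` (4 syllables):
  The word has 4 syllables; the penultimate syllable (second from the end) is syllable 3 (ga).
  → primary stress on syllable 3.

yes: 2→3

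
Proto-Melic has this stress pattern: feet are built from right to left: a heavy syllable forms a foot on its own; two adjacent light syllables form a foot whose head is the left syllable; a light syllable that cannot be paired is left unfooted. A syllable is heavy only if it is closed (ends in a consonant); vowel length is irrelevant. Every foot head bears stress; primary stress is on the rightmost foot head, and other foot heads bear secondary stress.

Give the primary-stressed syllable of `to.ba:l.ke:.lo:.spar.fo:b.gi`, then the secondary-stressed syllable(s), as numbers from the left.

primary 6, secondary 2, 3, 5

Weights: 1 to L, 2 ba:l H, 3 ke: L, 4 lo: L, 5 spar H, 6 fo:b H, 7 gi L.
Parse right to left (heavy = foot alone; LL = one foot; stranded L unfooted): to (ˈba:l) (ˈke:.lo:) (ˈspar) (ˈfo:b) gi.
Foot heads: 2, 3, 5, 6.
Primary stress on the rightmost head = syllable 6.
Secondary stress on 2, 3, 5: to.ˌba:l.ˌke:.lo:.ˌspar.ˈfo:b.gi.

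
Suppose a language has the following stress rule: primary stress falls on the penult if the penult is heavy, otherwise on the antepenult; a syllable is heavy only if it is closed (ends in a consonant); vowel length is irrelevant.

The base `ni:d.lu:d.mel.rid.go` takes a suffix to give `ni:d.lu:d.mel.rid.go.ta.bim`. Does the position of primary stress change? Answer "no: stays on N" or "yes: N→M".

Base `ni:d.lu:d.mel.rid.go` (5 syllables):
  Weights: 3 mel H, 4 rid H, 5 go L.
  The penult (syllable 4, rid) is heavy, so it takes stress.
  → primary stress on syllable 4.
Suffixed `ni:d.lu:d.mel.rid.go.ta.bim` (7 syllables):
  Weights: 5 go L, 6 ta L, 7 bim H.
  The penult (syllable 6, ta) is light, so stress falls on the antepenult (syllable 5, go).
  → primary stress on syllable 5.

yes: 4→5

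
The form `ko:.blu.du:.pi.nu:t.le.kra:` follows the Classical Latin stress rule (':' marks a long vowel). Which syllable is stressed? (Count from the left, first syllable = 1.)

Classical Latin: stress the penult if heavy (long vowel or closed), else the antepenult.
Weights: 5 nu:t H, 6 le L, 7 kra: H.
The penult (syllable 6, le) is light, so stress falls on the antepenult (syllable 5, nu:t).
Stress on syllable 5: ko:.blu.du:.pi.ˈnu:t.le.kra:.

5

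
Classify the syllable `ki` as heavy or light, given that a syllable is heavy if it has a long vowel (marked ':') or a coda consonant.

`ki`: short vowel, open (no coda). Short vowel, open → light.

light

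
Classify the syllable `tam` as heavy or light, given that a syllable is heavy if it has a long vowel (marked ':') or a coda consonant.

heavy

`tam`: short vowel, closed (coda /m/). Closed → heavy.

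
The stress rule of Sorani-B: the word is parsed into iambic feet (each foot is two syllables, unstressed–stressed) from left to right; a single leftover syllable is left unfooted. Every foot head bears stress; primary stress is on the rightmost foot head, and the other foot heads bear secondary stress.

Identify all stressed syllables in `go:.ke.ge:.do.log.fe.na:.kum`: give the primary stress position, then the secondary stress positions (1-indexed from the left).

Parse left to right into iambic (σˈσ) feet: (go:.ˈke) (ge:.ˈdo) (log.ˈfe) (na:.ˈkum).
Foot heads (stressed positions): 2, 4, 6, 8.
End Rule Rightmost: primary stress on the rightmost head = syllable 8.
Secondary stress on 2, 4, 6: go:.ˌke.ge:.ˌdo.log.ˌfe.na:.ˈkum.

primary 8, secondary 2, 4, 6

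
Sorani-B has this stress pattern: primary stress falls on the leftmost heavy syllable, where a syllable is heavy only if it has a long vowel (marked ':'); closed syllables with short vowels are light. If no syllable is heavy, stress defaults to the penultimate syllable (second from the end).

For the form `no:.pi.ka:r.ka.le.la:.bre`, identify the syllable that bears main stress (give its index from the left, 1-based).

1

Weights: 1 no: H, 2 pi L, 3 ka:r H, 4 ka L, 5 le L, 6 la: H, 7 bre L.
Heavy syllables in the domain: 1, 3, 6. The leftmost is syllable 1 (no:).
Primary stress: syllable 1 → ˈno:.pi.ka:r.ka.le.la:.bre.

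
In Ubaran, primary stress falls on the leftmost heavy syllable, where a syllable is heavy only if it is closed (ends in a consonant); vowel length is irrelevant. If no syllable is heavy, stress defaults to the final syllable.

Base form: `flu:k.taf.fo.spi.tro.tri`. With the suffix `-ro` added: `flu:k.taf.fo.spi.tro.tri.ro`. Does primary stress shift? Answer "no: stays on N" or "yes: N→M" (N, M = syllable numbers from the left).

no: stays on 1

Base `flu:k.taf.fo.spi.tro.tri` (6 syllables):
  Weights: 1 flu:k H, 2 taf H, 3 fo L, 4 spi L, 5 tro L, 6 tri L.
  Heavy syllables in the domain: 1, 2. The leftmost is syllable 1 (flu:k).
  → primary stress on syllable 1.
Suffixed `flu:k.taf.fo.spi.tro.tri.ro` (7 syllables):
  Weights: 1 flu:k H, 2 taf H, 3 fo L, 4 spi L, 5 tro L, 6 tri L, 7 ro L.
  Heavy syllables in the domain: 1, 2. The leftmost is syllable 1 (flu:k).
  → primary stress on syllable 1.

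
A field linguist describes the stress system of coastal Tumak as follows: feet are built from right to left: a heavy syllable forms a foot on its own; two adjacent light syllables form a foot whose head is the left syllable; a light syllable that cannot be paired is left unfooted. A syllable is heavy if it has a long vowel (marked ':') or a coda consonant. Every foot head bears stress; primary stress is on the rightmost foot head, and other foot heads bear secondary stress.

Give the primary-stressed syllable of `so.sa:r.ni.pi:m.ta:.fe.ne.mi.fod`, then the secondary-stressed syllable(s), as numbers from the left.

Weights: 1 so L, 2 sa:r H, 3 ni L, 4 pi:m H, 5 ta: H, 6 fe L, 7 ne L, 8 mi L, 9 fod H.
Parse right to left (heavy = foot alone; LL = one foot; stranded L unfooted): so (ˈsa:r) ni (ˈpi:m) (ˈta:) fe (ˈne.mi) (ˈfod).
Foot heads: 2, 4, 5, 7, 9.
Primary stress on the rightmost head = syllable 9.
Secondary stress on 2, 4, 5, 7: so.ˌsa:r.ni.ˌpi:m.ˌta:.fe.ˌne.mi.ˈfod.

primary 9, secondary 2, 4, 5, 7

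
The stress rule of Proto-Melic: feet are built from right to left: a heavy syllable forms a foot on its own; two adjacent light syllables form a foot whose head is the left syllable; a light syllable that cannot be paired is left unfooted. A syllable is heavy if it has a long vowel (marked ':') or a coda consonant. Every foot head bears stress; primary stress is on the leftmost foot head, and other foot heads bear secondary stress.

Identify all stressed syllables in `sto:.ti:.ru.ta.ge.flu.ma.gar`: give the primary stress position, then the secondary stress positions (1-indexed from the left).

Weights: 1 sto: H, 2 ti: H, 3 ru L, 4 ta L, 5 ge L, 6 flu L, 7 ma L, 8 gar H.
Parse right to left (heavy = foot alone; LL = one foot; stranded L unfooted): (ˈsto:) (ˈti:) ru (ˈta.ge) (ˈflu.ma) (ˈgar).
Foot heads: 1, 2, 4, 6, 8.
Primary stress on the leftmost head = syllable 1.
Secondary stress on 2, 4, 6, 8: ˈsto:.ˌti:.ru.ˌta.ge.ˌflu.ma.ˌgar.

primary 1, secondary 2, 4, 6, 8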